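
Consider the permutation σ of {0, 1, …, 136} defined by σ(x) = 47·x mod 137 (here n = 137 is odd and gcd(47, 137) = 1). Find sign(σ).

Orbit of 115 under x↦47x: [115, 62, 37, 95, 81, 108, 7]… (length divides ord_137(47)).
Cycle type of π: 136 + 1; total 2 cycles.
With 2 cycles on 137 points, sign = (−1)^{137−2} = -1.
Zolotarev: (47|137) = -1, matching the cycle-count sign.

-1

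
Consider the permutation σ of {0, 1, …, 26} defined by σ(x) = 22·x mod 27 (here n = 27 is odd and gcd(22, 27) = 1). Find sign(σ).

Start at x=1: 1 → 22 → 25 → 10 → 4 → 7 → 19 → … (one orbit).
Decompose π into cycles: lengths [9, 9, 3, 3, 1, 1, 1] (7 cycles, including the fixed point 0).
With 7 cycles on 27 points, sign = (−1)^{27−7} = +1.
Check: (22/27) = +1 by Zolotarev.

+1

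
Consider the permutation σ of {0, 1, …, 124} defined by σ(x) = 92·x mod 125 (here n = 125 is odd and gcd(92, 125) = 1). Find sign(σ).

Orbit of 22 under x↦92x: [22, 24, 83, 11, 12, 104, 68]… (length divides ord_125(92)).
Decompose π into cycles: lengths [100, 20, 4, 1] (4 cycles, including the fixed point 0).
sign(π) = (−1)^{n − #cycles} = (−1)^{125−4} = (−1)^121 = -1.

-1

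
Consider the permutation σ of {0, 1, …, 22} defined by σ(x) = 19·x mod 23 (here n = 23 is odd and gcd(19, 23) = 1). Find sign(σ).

Trace 16: π^k(16) = [16, 5, 3, 11, 2, 15, 9] for k=0..6.
Decompose π into cycles: lengths [22, 1] (2 cycles, including the fixed point 0).
n − c = 23 − 2 = 21; sign = (−1)^21 = -1.

-1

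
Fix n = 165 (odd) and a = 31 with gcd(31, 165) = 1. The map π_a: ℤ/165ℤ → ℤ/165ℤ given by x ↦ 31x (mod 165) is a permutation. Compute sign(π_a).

Orbit of 31 under x↦31x: [31, 136, 91, 16, 1]… (length divides ord_165(31)).
π_31 has 45 disjoint cycles with lengths [5, 5, 5, 5, 5, 5, 5, 5, 5, 5, 5, 5, 5, 5, 5, 5, 5, 5, 5, 5, 5, 5, 5, 5, 5, 5, 5, 5, 5, 5, 1, 1, 1, 1, 1, 1, 1, 1, 1, 1, 1, 1, 1, 1, 1] on {0,…,164}.
With 45 cycles on 165 points, sign = (−1)^{165−45} = +1.
Zolotarev: (31|165) = +1, matching the cycle-count sign.

+1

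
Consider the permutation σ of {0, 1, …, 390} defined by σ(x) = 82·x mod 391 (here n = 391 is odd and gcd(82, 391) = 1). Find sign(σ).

Start at x=27: 27 → 259 → 124 → 2 → 164 → 154 → 116 → … (one orbit).
The orbit structure of x ↦ 82x mod 391: 6 orbits of sizes [176, 176, 16, 11, 11, 1].
With 6 cycles on 391 points, sign = (−1)^{391−6} = -1.
The Jacobi symbol (82|391) = -1 (Zolotarev) agrees.

-1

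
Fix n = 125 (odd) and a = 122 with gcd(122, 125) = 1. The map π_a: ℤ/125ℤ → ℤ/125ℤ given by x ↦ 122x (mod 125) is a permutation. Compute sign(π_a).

-1

Trace 31: π^k(31) = [31, 32, 29, 38, 11, 92, 99] for k=0..6.
Decompose π into cycles: lengths [100, 20, 4, 1] (4 cycles, including the fixed point 0).
With 4 cycles on 125 points, sign = (−1)^{125−4} = -1.
Zolotarev: (122|125) = -1, matching the cycle-count sign.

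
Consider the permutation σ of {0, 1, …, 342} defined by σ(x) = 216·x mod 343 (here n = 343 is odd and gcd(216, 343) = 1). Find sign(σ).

Trace 118: π^k(118) = [118, 106, 258, 162, 6, 267, 48] for k=0..6.
Cycle type of π: 98×3 + 14×3 + 2×3 + 1; total 10 cycles.
Σ(ℓ_i−1) = 343−10 = 333; sign = (−1)^333 = -1.
Check: (216/343) = -1 by Zolotarev.

-1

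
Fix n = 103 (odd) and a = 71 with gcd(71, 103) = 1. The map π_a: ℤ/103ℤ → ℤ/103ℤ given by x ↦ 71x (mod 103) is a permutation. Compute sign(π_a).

-1

Orbit of 66 under x↦71x: [66, 51, 16, 3, 7, 85, 61]… (length divides ord_103(71)).
The orbit structure of x ↦ 71x mod 103: 2 orbits of sizes [102, 1].
n − c = 103 − 2 = 101; sign = (−1)^101 = -1.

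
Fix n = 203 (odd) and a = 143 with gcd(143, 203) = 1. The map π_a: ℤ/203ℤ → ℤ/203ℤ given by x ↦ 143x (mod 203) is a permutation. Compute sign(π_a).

+1

Start at x=169: 169 → 10 → 9 → 69 → 123 → 131 → 57 → … (one orbit).
Cycle lengths of π_143 on ℤ/203ℤ: [84, 84, 28, 6, 1]; 5 cycles in total.
Σ(ℓ_i−1) = 203−5 = 198; sign = (−1)^198 = +1.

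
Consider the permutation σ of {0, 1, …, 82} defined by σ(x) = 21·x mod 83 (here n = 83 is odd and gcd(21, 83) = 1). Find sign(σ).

Orbit of 63 under x↦21x: [63, 78, 61, 36, 9, 23, 68]… (length divides ord_83(21)).
π_21 has 3 disjoint cycles with lengths [41, 41, 1] on {0,…,82}.
sign(π) = (−1)^{n − #cycles} = (−1)^{83−3} = (−1)^80 = +1.

+1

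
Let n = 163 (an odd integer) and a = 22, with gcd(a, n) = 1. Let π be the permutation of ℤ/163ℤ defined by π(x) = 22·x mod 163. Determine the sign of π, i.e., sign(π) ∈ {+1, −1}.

+1

Start at x=21: 21 → 136 → 58 → 135 → 36 → 140 → 146 → … (one orbit).
The orbit structure of x ↦ 22x mod 163: 7 orbits of sizes [27, 27, 27, 27, 27, 27, 1].
163 − 7 = 156 transpositions; sign(π) = (−1)^156 = +1.
The Jacobi symbol (22|163) = +1 (Zolotarev) agrees.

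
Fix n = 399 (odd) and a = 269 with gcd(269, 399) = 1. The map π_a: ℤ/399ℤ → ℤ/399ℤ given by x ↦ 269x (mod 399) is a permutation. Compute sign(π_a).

-1

Start at x=310: 310 → 398 → 130 → 257 → 106 → 185 → 289 → … (one orbit).
Cycle lengths of π_269 on ℤ/399ℤ: [18, 18, 18, 18, 18, 18, 18, 18, 18, 18, 18, 18, 18, 18, 18, 18, 18, 18, 18, 18, 18, 6, 6, 6, 2, 1]; 26 cycles in total.
n − c = 399 − 26 = 373; sign = (−1)^373 = -1.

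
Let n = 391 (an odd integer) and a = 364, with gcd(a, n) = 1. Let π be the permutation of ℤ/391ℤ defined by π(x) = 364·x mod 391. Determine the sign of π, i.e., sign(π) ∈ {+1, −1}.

+1

Start at x=113: 113 → 77 → 267 → 220 → 316 → 70 → 65 → … (one orbit).
Cycle lengths of π_364 on ℤ/391ℤ: [176, 176, 22, 16, 1]; 5 cycles in total.
Σ(ℓ_i−1) = 391−5 = 386; sign = (−1)^386 = +1.
Via Zolotarev, sign(π_{364}) = (364|391) = +1.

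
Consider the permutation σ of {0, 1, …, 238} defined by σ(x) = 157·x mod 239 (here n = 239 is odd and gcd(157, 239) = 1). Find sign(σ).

+1

Orbit of 102 under x↦157x: [102, 1, 157, 32, 5, 68, 160]… (length divides ord_239(157)).
Cycle type of π: 119×2 + 1; total 3 cycles.
3 cycles on 239: each ℓ→(−1)^(ℓ−1), product (−1)^236 = +1.
(157|239)_J = +1 (Zolotarev's lemma cross-check).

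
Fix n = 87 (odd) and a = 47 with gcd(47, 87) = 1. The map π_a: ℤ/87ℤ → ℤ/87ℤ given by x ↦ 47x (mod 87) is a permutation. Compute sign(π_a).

Trace 44: π^k(44) = [44, 67, 17, 16, 56, 22, 77] for k=0..6.
5 cycles of lengths [28, 28, 28, 2, 1].
Σ(ℓ_i−1) = 87−5 = 82; sign = (−1)^82 = +1.
Check: (47/87) = +1 by Zolotarev.

+1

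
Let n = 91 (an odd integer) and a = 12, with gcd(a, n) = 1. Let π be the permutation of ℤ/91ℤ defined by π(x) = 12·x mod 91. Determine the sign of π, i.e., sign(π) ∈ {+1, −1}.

Start at x=12: 12 → 53 → 90 → 79 → 38 → 1 → 12 (one orbit).
Decompose π into cycles: lengths [6, 6, 6, 6, 6, 6, 6, 6, 6, 6, 6, 6, 6, 2, 2, 2, 2, 2, 2, 1] (20 cycles, including the fixed point 0).
20 cycles on 91: each ℓ→(−1)^(ℓ−1), product (−1)^71 = -1.
(12|91)_J = -1 (Zolotarev's lemma cross-check).

-1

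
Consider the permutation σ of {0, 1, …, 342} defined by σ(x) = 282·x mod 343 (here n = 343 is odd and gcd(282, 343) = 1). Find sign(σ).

+1

Orbit of 233 under x↦282x: [233, 193, 232, 254, 284, 169, 324]… (length divides ord_343(282)).
Decompose π into cycles: lengths [147, 147, 21, 21, 3, 3, 1] (7 cycles, including the fixed point 0).
With 7 cycles on 343 points, sign = (−1)^{343−7} = +1.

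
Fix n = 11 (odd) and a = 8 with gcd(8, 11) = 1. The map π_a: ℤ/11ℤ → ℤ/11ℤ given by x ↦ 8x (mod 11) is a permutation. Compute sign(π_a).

Trace 10: π^k(10) = [10, 3, 2, 5, 7, 1, 8] for k=0..6.
Decompose π into cycles: lengths [10, 1] (2 cycles, including the fixed point 0).
2 cycles on 11: each ℓ→(−1)^(ℓ−1), product (−1)^9 = -1.
(8|11)_J = -1 (Zolotarev's lemma cross-check).

-1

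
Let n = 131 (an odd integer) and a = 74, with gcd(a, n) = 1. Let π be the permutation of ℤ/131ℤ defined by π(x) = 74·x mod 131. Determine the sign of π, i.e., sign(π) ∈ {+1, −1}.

+1

Trace 34: π^k(34) = [34, 27, 33, 84, 59, 43, 38] for k=0..6.
Decompose π into cycles: lengths [65, 65, 1] (3 cycles, including the fixed point 0).
sign(π) = (−1)^{n − #cycles} = (−1)^{131−3} = (−1)^128 = +1.
Check: (74/131) = +1 by Zolotarev.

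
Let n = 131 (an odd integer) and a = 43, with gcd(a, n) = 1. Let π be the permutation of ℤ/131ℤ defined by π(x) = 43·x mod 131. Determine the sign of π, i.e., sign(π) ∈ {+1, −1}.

Trace 16: π^k(16) = [16, 33, 109, 102, 63, 89, 28] for k=0..6.
Cycle lengths of π_43 on ℤ/131ℤ: [65, 65, 1]; 3 cycles in total.
sign(π) = (−1)^{n − #cycles} = (−1)^{131−3} = (−1)^128 = +1.
Via Zolotarev, sign(π_{43}) = (43|131) = +1.

+1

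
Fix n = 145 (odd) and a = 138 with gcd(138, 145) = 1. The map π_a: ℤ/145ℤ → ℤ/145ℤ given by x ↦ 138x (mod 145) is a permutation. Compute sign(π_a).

Trace 59: π^k(59) = [59, 22, 136, 63, 139, 42, 141] for k=0..6.
π_138 has 8 disjoint cycles with lengths [28, 28, 28, 28, 14, 14, 4, 1] on {0,…,144}.
Σ(ℓ_i−1) = 145−8 = 137; sign = (−1)^137 = -1.

-1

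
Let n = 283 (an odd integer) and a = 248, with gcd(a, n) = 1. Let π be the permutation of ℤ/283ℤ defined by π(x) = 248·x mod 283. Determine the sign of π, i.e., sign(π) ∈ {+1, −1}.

Orbit of 129 under x↦248x: [129, 13, 111, 77, 135, 86, 103]… (length divides ord_283(248)).
Cycle type of π: 141×2 + 1; total 3 cycles.
n − c = 283 − 3 = 280; sign = (−1)^280 = +1.
(248|283)_J = +1 (Zolotarev's lemma cross-check).

+1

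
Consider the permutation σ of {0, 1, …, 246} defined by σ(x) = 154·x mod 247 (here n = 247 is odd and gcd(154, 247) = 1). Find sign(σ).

+1

Trace 64: π^k(64) = [64, 223, 9, 151, 36, 110, 144] for k=0..6.
Cycle lengths of π_154 on ℤ/247ℤ: [36, 36, 36, 36, 36, 36, 18, 12, 1]; 9 cycles in total.
247 − 9 = 238 transpositions; sign(π) = (−1)^238 = +1.
The Jacobi symbol (154|247) = +1 (Zolotarev) agrees.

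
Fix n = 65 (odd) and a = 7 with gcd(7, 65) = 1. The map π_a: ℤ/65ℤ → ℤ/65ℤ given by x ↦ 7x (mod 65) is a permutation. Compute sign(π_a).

+1

Start at x=4: 4 → 28 → 1 → 7 → 49 → 18 → 61 → … (one orbit).
7 cycles of lengths [12, 12, 12, 12, 12, 4, 1].
7 cycles on 65: each ℓ→(−1)^(ℓ−1), product (−1)^58 = +1.
(7|65)_J = +1 (Zolotarev's lemma cross-check).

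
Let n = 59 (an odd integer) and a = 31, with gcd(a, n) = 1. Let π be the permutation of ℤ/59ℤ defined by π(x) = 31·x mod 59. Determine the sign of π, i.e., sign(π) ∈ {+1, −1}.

Orbit of 2 under x↦31x: [2, 3, 34, 51, 47, 41, 32]… (length divides ord_59(31)).
Decompose π into cycles: lengths [58, 1] (2 cycles, including the fixed point 0).
59 − 2 = 57 transpositions; sign(π) = (−1)^57 = -1.

-1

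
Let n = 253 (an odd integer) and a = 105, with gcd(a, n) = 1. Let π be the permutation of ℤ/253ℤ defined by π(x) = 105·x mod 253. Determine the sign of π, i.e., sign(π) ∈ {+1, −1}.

-1

Start at x=190: 190 → 216 → 163 → 164 → 16 → 162 → 59 → … (one orbit).
The orbit structure of x ↦ 105x mod 253: 6 orbits of sizes [110, 110, 11, 11, 10, 1].
n − c = 253 − 6 = 247; sign = (−1)^247 = -1.
Zolotarev: (105|253) = -1, matching the cycle-count sign.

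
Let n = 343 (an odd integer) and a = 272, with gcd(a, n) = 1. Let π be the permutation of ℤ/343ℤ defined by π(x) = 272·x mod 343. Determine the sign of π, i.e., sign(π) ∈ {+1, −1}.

Start at x=15: 15 → 307 → 155 → 314 → 1 → 272 → 239 → … (one orbit).
Decompose π into cycles: lengths [98, 98, 98, 14, 14, 14, 2, 2, 2, 1] (10 cycles, including the fixed point 0).
10 cycles on 343: each ℓ→(−1)^(ℓ−1), product (−1)^333 = -1.

-1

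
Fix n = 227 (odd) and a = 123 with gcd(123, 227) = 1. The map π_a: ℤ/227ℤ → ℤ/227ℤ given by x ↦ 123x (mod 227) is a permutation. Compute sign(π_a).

Start at x=30: 30 → 58 → 97 → 127 → 185 → 55 → 182 → … (one orbit).
Decompose π into cycles: lengths [226, 1] (2 cycles, including the fixed point 0).
2 cycles on 227: each ℓ→(−1)^(ℓ−1), product (−1)^225 = -1.
The Jacobi symbol (123|227) = -1 (Zolotarev) agrees.

-1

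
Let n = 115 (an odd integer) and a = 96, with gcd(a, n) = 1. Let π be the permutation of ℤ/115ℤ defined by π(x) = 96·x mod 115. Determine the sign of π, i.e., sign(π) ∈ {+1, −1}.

Start at x=1: 1 → 96 → 16 → 41 → 26 → 81 → 71 → … (one orbit).
The orbit structure of x ↦ 96x mod 115: 15 orbits of sizes [11, 11, 11, 11, 11, 11, 11, 11, 11, 11, 1, 1, 1, 1, 1].
sign(π) = (−1)^{n − #cycles} = (−1)^{115−15} = (−1)^100 = +1.
(96|115)_J = +1 (Zolotarev's lemma cross-check).

+1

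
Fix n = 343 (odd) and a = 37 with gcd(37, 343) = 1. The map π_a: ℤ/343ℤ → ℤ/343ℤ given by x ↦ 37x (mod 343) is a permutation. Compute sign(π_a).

Orbit of 249 under x↦37x: [249, 295, 282, 144, 183, 254, 137]… (length divides ord_343(37)).
Decompose π into cycles: lengths [147, 147, 21, 21, 3, 3, 1] (7 cycles, including the fixed point 0).
sign(π) = (−1)^{n − #cycles} = (−1)^{343−7} = (−1)^336 = +1.
The Jacobi symbol (37|343) = +1 (Zolotarev) agrees.

+1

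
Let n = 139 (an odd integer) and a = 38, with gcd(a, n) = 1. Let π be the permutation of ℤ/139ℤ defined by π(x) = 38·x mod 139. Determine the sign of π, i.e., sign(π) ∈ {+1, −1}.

Orbit of 129 under x↦38x: [129, 37, 16, 52, 30, 28, 91]… (length divides ord_139(38)).
π_38 has 3 disjoint cycles with lengths [69, 69, 1] on {0,…,138}.
sign(π) = (−1)^{n − #cycles} = (−1)^{139−3} = (−1)^136 = +1.
Check: (38/139) = +1 by Zolotarev.

+1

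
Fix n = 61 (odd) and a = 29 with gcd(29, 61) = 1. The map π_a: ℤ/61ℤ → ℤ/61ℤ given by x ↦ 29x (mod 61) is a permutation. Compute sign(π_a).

Trace 21: π^k(21) = [21, 60, 32, 13, 11, 14, 40] for k=0..6.
π_29 has 6 disjoint cycles with lengths [12, 12, 12, 12, 12, 1] on {0,…,60}.
6 cycles on 61: each ℓ→(−1)^(ℓ−1), product (−1)^55 = -1.
Via Zolotarev, sign(π_{29}) = (29|61) = -1.

-1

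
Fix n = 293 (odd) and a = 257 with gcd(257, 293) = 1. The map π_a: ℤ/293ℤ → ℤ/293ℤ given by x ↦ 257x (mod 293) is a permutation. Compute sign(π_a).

Start at x=133: 133 → 193 → 84 → 199 → 161 → 64 → 40 → … (one orbit).
Cycle lengths of π_257 on ℤ/293ℤ: [146, 146, 1]; 3 cycles in total.
With 3 cycles on 293 points, sign = (−1)^{293−3} = +1.
The Jacobi symbol (257|293) = +1 (Zolotarev) agrees.

+1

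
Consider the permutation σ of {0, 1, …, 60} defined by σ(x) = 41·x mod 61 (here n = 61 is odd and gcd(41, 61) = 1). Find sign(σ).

Trace 20: π^k(20) = [20, 27, 9, 3, 1, 41, 34] for k=0..6.
7 cycles of lengths [10, 10, 10, 10, 10, 10, 1].
sign(π) = (−1)^{n − #cycles} = (−1)^{61−7} = (−1)^54 = +1.

+1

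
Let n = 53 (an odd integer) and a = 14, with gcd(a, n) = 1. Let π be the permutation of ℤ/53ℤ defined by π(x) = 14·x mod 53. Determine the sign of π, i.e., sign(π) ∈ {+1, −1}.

-1

Start at x=44: 44 → 33 → 38 → 2 → 28 → 21 → 29 → … (one orbit).
π_14 has 2 disjoint cycles with lengths [52, 1] on {0,…,52}.
Σ(ℓ_i−1) = 53−2 = 51; sign = (−1)^51 = -1.
Check: (14/53) = -1 by Zolotarev.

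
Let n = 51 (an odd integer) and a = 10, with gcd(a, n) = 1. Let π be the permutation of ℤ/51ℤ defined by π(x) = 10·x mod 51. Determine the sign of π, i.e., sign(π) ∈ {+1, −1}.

Trace 19: π^k(19) = [19, 37, 13, 28, 25, 46, 1] for k=0..6.
π_10 has 6 disjoint cycles with lengths [16, 16, 16, 1, 1, 1] on {0,…,50}.
51 − 6 = 45 transpositions; sign(π) = (−1)^45 = -1.
(10|51)_J = -1 (Zolotarev's lemma cross-check).

-1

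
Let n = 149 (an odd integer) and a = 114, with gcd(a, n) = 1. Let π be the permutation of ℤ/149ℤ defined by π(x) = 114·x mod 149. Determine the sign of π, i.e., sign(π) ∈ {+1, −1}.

Start at x=49: 49 → 73 → 127 → 25 → 19 → 80 → 31 → … (one orbit).
The orbit structure of x ↦ 114x mod 149: 5 orbits of sizes [37, 37, 37, 37, 1].
n − c = 149 − 5 = 144; sign = (−1)^144 = +1.

+1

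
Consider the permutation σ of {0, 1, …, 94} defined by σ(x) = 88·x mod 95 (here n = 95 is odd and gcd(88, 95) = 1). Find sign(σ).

Trace 37: π^k(37) = [37, 26, 8, 39, 12, 11, 18] for k=0..6.
The orbit structure of x ↦ 88x mod 95: 11 orbits of sizes [12, 12, 12, 12, 12, 12, 6, 6, 6, 4, 1].
Σ(ℓ_i−1) = 95−11 = 84; sign = (−1)^84 = +1.
Via Zolotarev, sign(π_{88}) = (88|95) = +1.

+1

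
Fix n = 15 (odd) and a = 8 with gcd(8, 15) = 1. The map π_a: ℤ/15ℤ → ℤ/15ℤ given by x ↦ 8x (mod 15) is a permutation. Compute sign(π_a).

Orbit of 2 under x↦8x: [2, 1, 8, 4]… (length divides ord_15(8)).
Cycle type of π: 4×3 + 2 + 1; total 5 cycles.
sign(π) = (−1)^{n − #cycles} = (−1)^{15−5} = (−1)^10 = +1.
(8|15)_J = +1 (Zolotarev's lemma cross-check).

+1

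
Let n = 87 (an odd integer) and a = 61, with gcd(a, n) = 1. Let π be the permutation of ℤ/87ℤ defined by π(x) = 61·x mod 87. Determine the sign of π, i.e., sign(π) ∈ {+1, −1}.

-1

Trace 10: π^k(10) = [10, 1, 61, 67, 85, 52, 40] for k=0..6.
6 cycles of lengths [28, 28, 28, 1, 1, 1].
sign(π) = (−1)^{n − #cycles} = (−1)^{87−6} = (−1)^81 = -1.
Via Zolotarev, sign(π_{61}) = (61|87) = -1.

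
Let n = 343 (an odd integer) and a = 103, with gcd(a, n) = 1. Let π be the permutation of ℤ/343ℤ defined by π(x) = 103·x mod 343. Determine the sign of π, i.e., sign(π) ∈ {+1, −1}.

Start at x=166: 166 → 291 → 132 → 219 → 262 → 232 → 229 → … (one orbit).
The orbit structure of x ↦ 103x mod 343: 4 orbits of sizes [294, 42, 6, 1].
4 cycles on 343: each ℓ→(−1)^(ℓ−1), product (−1)^339 = -1.

-1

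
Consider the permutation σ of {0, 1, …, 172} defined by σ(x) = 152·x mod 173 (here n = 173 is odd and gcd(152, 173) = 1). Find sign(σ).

Trace 158: π^k(158) = [158, 142, 132, 169, 84, 139, 22] for k=0..6.
π_152 has 5 disjoint cycles with lengths [43, 43, 43, 43, 1] on {0,…,172}.
173 − 5 = 168 transpositions; sign(π) = (−1)^168 = +1.
Via Zolotarev, sign(π_{152}) = (152|173) = +1.

+1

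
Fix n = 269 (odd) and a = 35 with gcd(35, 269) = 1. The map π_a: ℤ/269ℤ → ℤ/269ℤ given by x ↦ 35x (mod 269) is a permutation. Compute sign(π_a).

-1

Start at x=107: 107 → 248 → 72 → 99 → 237 → 225 → 74 → … (one orbit).
The orbit structure of x ↦ 35x mod 269: 2 orbits of sizes [268, 1].
Σ(ℓ_i−1) = 269−2 = 267; sign = (−1)^267 = -1.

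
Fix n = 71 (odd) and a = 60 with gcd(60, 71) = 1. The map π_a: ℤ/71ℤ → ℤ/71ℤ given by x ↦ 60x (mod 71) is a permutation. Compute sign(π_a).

+1

Orbit of 25 under x↦60x: [25, 9, 43, 24, 20, 64, 6]… (length divides ord_71(60)).
Decompose π into cycles: lengths [35, 35, 1] (3 cycles, including the fixed point 0).
3 cycles on 71: each ℓ→(−1)^(ℓ−1), product (−1)^68 = +1.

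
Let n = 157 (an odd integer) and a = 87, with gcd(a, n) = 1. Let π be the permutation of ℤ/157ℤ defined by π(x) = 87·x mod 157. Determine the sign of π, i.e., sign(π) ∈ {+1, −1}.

Trace 149: π^k(149) = [149, 89, 50, 111, 80, 52, 128] for k=0..6.
2 cycles of lengths [156, 1].
sign(π) = (−1)^{n − #cycles} = (−1)^{157−2} = (−1)^155 = -1.
Zolotarev: (87|157) = -1, matching the cycle-count sign.

-1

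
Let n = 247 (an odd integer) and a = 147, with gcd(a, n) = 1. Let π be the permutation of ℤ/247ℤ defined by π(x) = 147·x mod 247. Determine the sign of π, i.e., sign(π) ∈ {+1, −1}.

Start at x=103: 103 → 74 → 10 → 235 → 212 → 42 → 246 → … (one orbit).
Decompose π into cycles: lengths [18, 18, 18, 18, 18, 18, 18, 18, 18, 18, 18, 18, 18, 6, 6, 1] (16 cycles, including the fixed point 0).
n − c = 247 − 16 = 231; sign = (−1)^231 = -1.
(147|247)_J = -1 (Zolotarev's lemma cross-check).

-1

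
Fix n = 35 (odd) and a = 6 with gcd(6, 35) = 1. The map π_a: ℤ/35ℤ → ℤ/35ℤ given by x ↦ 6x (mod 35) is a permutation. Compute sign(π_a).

-1

Trace 1: π^k(1) = [1, 6] for k=0..1.
π_6 has 20 disjoint cycles with lengths [2, 2, 2, 2, 2, 2, 2, 2, 2, 2, 2, 2, 2, 2, 2, 1, 1, 1, 1, 1] on {0,…,34}.
With 20 cycles on 35 points, sign = (−1)^{35−20} = -1.
The Jacobi symbol (6|35) = -1 (Zolotarev) agrees.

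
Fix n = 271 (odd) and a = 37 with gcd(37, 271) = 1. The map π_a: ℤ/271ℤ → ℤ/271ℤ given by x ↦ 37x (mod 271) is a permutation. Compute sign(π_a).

+1

Orbit of 25 under x↦37x: [25, 112, 79, 213, 22, 1, 37]… (length divides ord_271(37)).
π_37 has 3 disjoint cycles with lengths [135, 135, 1] on {0,…,270}.
271 − 3 = 268 transpositions; sign(π) = (−1)^268 = +1.
The Jacobi symbol (37|271) = +1 (Zolotarev) agrees.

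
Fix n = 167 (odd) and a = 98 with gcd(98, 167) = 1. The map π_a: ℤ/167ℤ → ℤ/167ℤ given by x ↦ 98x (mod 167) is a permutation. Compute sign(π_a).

Orbit of 112 under x↦98x: [112, 121, 1, 98, 85, 147, 44]… (length divides ord_167(98)).
The orbit structure of x ↦ 98x mod 167: 3 orbits of sizes [83, 83, 1].
3 cycles on 167: each ℓ→(−1)^(ℓ−1), product (−1)^164 = +1.
Via Zolotarev, sign(π_{98}) = (98|167) = +1.

+1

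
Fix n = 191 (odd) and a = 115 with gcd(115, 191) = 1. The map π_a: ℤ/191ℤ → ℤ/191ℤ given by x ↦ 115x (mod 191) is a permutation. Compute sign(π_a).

Orbit of 92 under x↦115x: [92, 75, 30, 12, 43, 170, 68]… (length divides ord_191(115)).
Cycle lengths of π_115 on ℤ/191ℤ: [95, 95, 1]; 3 cycles in total.
Σ(ℓ_i−1) = 191−3 = 188; sign = (−1)^188 = +1.
Via Zolotarev, sign(π_{115}) = (115|191) = +1.

+1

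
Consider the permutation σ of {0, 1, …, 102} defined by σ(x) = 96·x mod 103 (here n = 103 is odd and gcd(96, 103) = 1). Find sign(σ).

-1

Trace 54: π^k(54) = [54, 34, 71, 18, 80, 58, 6] for k=0..6.
Cycle lengths of π_96 on ℤ/103ℤ: [102, 1]; 2 cycles in total.
sign(π) = (−1)^{n − #cycles} = (−1)^{103−2} = (−1)^101 = -1.
Check: (96/103) = -1 by Zolotarev.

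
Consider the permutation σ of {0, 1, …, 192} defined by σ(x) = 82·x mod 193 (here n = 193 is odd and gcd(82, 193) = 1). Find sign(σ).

-1

Trace 56: π^k(56) = [56, 153, 1, 82, 162, 160, 189] for k=0..6.
Decompose π into cycles: lengths [192, 1] (2 cycles, including the fixed point 0).
2 cycles on 193: each ℓ→(−1)^(ℓ−1), product (−1)^191 = -1.
Via Zolotarev, sign(π_{82}) = (82|193) = -1.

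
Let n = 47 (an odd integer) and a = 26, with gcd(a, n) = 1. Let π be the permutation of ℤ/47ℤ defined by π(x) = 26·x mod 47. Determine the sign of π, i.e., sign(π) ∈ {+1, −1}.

Orbit of 37 under x↦26x: [37, 22, 8, 20, 3, 31, 7]… (length divides ord_47(26)).
Decompose π into cycles: lengths [46, 1] (2 cycles, including the fixed point 0).
n − c = 47 − 2 = 45; sign = (−1)^45 = -1.
Check: (26/47) = -1 by Zolotarev.

-1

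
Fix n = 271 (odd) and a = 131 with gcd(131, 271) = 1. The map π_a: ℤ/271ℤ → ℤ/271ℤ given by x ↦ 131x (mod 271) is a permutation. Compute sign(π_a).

Start at x=270: 270 → 140 → 183 → 125 → 115 → 160 → 93 → … (one orbit).
π_131 has 6 disjoint cycles with lengths [54, 54, 54, 54, 54, 1] on {0,…,270}.
271 − 6 = 265 transpositions; sign(π) = (−1)^265 = -1.

-1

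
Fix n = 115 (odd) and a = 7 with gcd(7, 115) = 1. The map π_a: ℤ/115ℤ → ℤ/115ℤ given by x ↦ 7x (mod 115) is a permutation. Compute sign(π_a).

+1

Start at x=24: 24 → 53 → 26 → 67 → 9 → 63 → 96 → … (one orbit).
The orbit structure of x ↦ 7x mod 115: 5 orbits of sizes [44, 44, 22, 4, 1].
115 − 5 = 110 transpositions; sign(π) = (−1)^110 = +1.
Zolotarev: (7|115) = +1, matching the cycle-count sign.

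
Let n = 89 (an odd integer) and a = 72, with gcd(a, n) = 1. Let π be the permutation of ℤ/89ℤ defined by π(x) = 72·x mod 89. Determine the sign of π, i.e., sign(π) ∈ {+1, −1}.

Trace 32: π^k(32) = [32, 79, 81, 47, 2, 55, 44] for k=0..6.
Cycle type of π: 44×2 + 1; total 3 cycles.
89 − 3 = 86 transpositions; sign(π) = (−1)^86 = +1.

+1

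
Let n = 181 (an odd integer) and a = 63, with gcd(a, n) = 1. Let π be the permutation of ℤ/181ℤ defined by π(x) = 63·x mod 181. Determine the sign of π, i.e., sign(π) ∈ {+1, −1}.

Start at x=77: 77 → 145 → 85 → 106 → 162 → 70 → 66 → … (one orbit).
π_63 has 2 disjoint cycles with lengths [180, 1] on {0,…,180}.
2 cycles on 181: each ℓ→(−1)^(ℓ−1), product (−1)^179 = -1.
The Jacobi symbol (63|181) = -1 (Zolotarev) agrees.

-1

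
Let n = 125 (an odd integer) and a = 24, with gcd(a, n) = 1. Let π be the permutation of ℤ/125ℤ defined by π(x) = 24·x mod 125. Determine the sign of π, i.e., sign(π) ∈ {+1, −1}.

Start at x=101: 101 → 49 → 51 → 99 → 1 → 24 → 76 → … (one orbit).
The orbit structure of x ↦ 24x mod 125: 23 orbits of sizes [10, 10, 10, 10, 10, 10, 10, 10, 10, 10, 2, 2, 2, 2, 2, 2, 2, 2, 2, 2, 2, 2, 1].
n − c = 125 − 23 = 102; sign = (−1)^102 = +1.

+1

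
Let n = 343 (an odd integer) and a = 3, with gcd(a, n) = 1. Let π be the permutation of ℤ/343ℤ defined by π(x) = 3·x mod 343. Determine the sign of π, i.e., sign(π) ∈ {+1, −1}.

-1

Trace 328: π^k(328) = [328, 298, 208, 281, 157, 128, 41] for k=0..6.
π_3 has 4 disjoint cycles with lengths [294, 42, 6, 1] on {0,…,342}.
With 4 cycles on 343 points, sign = (−1)^{343−4} = -1.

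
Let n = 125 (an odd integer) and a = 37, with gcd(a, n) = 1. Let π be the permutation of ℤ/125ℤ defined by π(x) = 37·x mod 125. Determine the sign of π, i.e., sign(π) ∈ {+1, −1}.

-1

Start at x=6: 6 → 97 → 89 → 43 → 91 → 117 → 79 → … (one orbit).
Decompose π into cycles: lengths [100, 20, 4, 1] (4 cycles, including the fixed point 0).
sign(π) = (−1)^{n − #cycles} = (−1)^{125−4} = (−1)^121 = -1.
Check: (37/125) = -1 by Zolotarev.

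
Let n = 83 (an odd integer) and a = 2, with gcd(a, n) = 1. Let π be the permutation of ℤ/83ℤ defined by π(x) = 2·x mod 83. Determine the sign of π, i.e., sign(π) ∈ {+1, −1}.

-1

Orbit of 48 under x↦2x: [48, 13, 26, 52, 21, 42, 1]… (length divides ord_83(2)).
π_2 has 2 disjoint cycles with lengths [82, 1] on {0,…,82}.
83 − 2 = 81 transpositions; sign(π) = (−1)^81 = -1.
Zolotarev: (2|83) = -1, matching the cycle-count sign.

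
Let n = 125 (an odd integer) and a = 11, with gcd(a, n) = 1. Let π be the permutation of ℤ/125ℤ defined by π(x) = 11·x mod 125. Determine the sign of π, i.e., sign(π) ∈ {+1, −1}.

+1

Orbit of 1 under x↦11x: [1, 11, 121, 81, 16, 51, 61]… (length divides ord_125(11)).
Decompose π into cycles: lengths [25, 25, 25, 25, 5, 5, 5, 5, 1, 1, 1, 1, 1] (13 cycles, including the fixed point 0).
n − c = 125 − 13 = 112; sign = (−1)^112 = +1.
Via Zolotarev, sign(π_{11}) = (11|125) = +1.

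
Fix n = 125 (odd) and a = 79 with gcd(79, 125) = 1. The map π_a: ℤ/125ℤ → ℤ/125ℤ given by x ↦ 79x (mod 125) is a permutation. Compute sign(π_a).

+1

Trace 46: π^k(46) = [46, 9, 86, 44, 101, 104, 91] for k=0..6.
The orbit structure of x ↦ 79x mod 125: 7 orbits of sizes [50, 50, 10, 10, 2, 2, 1].
With 7 cycles on 125 points, sign = (−1)^{125−7} = +1.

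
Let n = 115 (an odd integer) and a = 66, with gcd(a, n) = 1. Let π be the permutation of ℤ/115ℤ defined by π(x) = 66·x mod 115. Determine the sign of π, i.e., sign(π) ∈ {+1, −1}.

Start at x=31: 31 → 91 → 26 → 106 → 96 → 11 → 36 → … (one orbit).
Decompose π into cycles: lengths [22, 22, 22, 22, 22, 1, 1, 1, 1, 1] (10 cycles, including the fixed point 0).
n − c = 115 − 10 = 105; sign = (−1)^105 = -1.
(66|115)_J = -1 (Zolotarev's lemma cross-check).

-1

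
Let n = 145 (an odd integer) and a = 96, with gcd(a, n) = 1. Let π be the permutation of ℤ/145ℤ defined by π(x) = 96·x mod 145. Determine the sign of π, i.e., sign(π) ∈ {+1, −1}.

+1

Orbit of 1 under x↦96x: [1, 96, 81, 91, 36, 121, 16]… (length divides ord_145(96)).
15 cycles of lengths [14, 14, 14, 14, 14, 14, 14, 14, 14, 14, 1, 1, 1, 1, 1].
sign(π) = (−1)^{n − #cycles} = (−1)^{145−15} = (−1)^130 = +1.
(96|145)_J = +1 (Zolotarev's lemma cross-check).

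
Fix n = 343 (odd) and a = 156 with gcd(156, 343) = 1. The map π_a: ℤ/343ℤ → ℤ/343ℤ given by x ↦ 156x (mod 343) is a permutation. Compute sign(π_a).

Trace 256: π^k(256) = [256, 148, 107, 228, 239, 240, 53] for k=0..6.
π_156 has 7 disjoint cycles with lengths [147, 147, 21, 21, 3, 3, 1] on {0,…,342}.
With 7 cycles on 343 points, sign = (−1)^{343−7} = +1.
(156|343)_J = +1 (Zolotarev's lemma cross-check).

+1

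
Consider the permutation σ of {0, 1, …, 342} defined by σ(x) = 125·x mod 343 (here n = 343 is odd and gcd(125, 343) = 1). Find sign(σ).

Start at x=188: 188 → 176 → 48 → 169 → 202 → 211 → 307 → … (one orbit).
Cycle type of π: 98×3 + 14×3 + 2×3 + 1; total 10 cycles.
Σ(ℓ_i−1) = 343−10 = 333; sign = (−1)^333 = -1.

-1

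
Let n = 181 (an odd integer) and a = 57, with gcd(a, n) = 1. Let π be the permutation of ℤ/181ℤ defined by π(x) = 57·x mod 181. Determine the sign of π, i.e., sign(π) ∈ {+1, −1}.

-1

Orbit of 137 under x↦57x: [137, 26, 34, 128, 56, 115, 39]… (length divides ord_181(57)).
Cycle type of π: 180 + 1; total 2 cycles.
2 cycles on 181: each ℓ→(−1)^(ℓ−1), product (−1)^179 = -1.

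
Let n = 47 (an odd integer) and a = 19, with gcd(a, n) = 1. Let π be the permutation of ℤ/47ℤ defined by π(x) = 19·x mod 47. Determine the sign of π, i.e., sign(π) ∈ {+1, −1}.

-1

Start at x=14: 14 → 31 → 25 → 5 → 1 → 19 → 32 → … (one orbit).
Decompose π into cycles: lengths [46, 1] (2 cycles, including the fixed point 0).
Σ(ℓ_i−1) = 47−2 = 45; sign = (−1)^45 = -1.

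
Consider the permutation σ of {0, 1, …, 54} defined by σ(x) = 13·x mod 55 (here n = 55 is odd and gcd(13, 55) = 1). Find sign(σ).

Trace 18: π^k(18) = [18, 14, 17, 1, 13, 4, 52] for k=0..6.
Decompose π into cycles: lengths [20, 20, 10, 4, 1] (5 cycles, including the fixed point 0).
sign(π) = (−1)^{n − #cycles} = (−1)^{55−5} = (−1)^50 = +1.

+1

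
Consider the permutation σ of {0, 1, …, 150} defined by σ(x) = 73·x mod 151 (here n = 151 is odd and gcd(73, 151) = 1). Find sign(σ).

-1

Trace 125: π^k(125) = [125, 65, 64, 142, 98, 57, 84] for k=0..6.
The orbit structure of x ↦ 73x mod 151: 4 orbits of sizes [50, 50, 50, 1].
sign(π) = (−1)^{n − #cycles} = (−1)^{151−4} = (−1)^147 = -1.
(73|151)_J = -1 (Zolotarev's lemma cross-check).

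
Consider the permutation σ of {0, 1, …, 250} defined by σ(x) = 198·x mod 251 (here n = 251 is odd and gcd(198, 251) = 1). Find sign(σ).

+1

Orbit of 64 under x↦198x: [64, 122, 60, 83, 119, 219, 190]… (length divides ord_251(198)).
Cycle type of π: 125×2 + 1; total 3 cycles.
251 − 3 = 248 transpositions; sign(π) = (−1)^248 = +1.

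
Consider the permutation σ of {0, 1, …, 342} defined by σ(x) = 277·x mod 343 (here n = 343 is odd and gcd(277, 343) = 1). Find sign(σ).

Trace 22: π^k(22) = [22, 263, 135, 8, 158, 205, 190] for k=0..6.
Cycle lengths of π_277 on ℤ/343ℤ: [147, 147, 21, 21, 3, 3, 1]; 7 cycles in total.
With 7 cycles on 343 points, sign = (−1)^{343−7} = +1.
Zolotarev: (277|343) = +1, matching the cycle-count sign.

+1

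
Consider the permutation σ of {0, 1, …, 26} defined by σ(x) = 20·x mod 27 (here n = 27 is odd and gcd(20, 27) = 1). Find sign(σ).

Trace 11: π^k(11) = [11, 4, 26, 7, 5, 19, 2] for k=0..6.
Decompose π into cycles: lengths [18, 6, 2, 1] (4 cycles, including the fixed point 0).
With 4 cycles on 27 points, sign = (−1)^{27−4} = -1.
The Jacobi symbol (20|27) = -1 (Zolotarev) agrees.

-1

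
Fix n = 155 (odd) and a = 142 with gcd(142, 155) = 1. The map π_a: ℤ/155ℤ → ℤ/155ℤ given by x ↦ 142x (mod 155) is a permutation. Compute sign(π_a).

Trace 107: π^k(107) = [107, 4, 103, 56, 47, 9, 38] for k=0..6.
π_142 has 6 disjoint cycles with lengths [60, 60, 15, 15, 4, 1] on {0,…,154}.
sign(π) = (−1)^{n − #cycles} = (−1)^{155−6} = (−1)^149 = -1.
The Jacobi symbol (142|155) = -1 (Zolotarev) agrees.

-1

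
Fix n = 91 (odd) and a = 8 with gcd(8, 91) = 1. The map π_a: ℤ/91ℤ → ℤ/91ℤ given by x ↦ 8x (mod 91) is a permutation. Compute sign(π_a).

-1

Start at x=1: 1 → 8 → 64 → 57 → 1 (one orbit).
π_8 has 28 disjoint cycles with lengths [4, 4, 4, 4, 4, 4, 4, 4, 4, 4, 4, 4, 4, 4, 4, 4, 4, 4, 4, 4, 4, 1, 1, 1, 1, 1, 1, 1] on {0,…,90}.
28 cycles on 91: each ℓ→(−1)^(ℓ−1), product (−1)^63 = -1.
Via Zolotarev, sign(π_{8}) = (8|91) = -1.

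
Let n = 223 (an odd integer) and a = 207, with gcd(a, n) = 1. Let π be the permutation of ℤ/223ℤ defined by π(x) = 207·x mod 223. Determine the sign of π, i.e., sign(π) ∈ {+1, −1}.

Trace 82: π^k(82) = [82, 26, 30, 189, 98, 216, 112] for k=0..6.
π_207 has 4 disjoint cycles with lengths [74, 74, 74, 1] on {0,…,222}.
n − c = 223 − 4 = 219; sign = (−1)^219 = -1.
Check: (207/223) = -1 by Zolotarev.

-1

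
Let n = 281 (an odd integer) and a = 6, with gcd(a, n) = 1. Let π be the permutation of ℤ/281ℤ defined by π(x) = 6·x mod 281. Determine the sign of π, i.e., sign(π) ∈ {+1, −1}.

-1

Trace 157: π^k(157) = [157, 99, 32, 192, 28, 168, 165] for k=0..6.
6 cycles of lengths [56, 56, 56, 56, 56, 1].
With 6 cycles on 281 points, sign = (−1)^{281−6} = -1.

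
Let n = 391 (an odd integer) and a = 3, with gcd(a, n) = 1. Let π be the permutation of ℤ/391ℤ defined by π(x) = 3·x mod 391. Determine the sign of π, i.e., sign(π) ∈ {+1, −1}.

-1

Start at x=200: 200 → 209 → 236 → 317 → 169 → 116 → 348 → … (one orbit).
6 cycles of lengths [176, 176, 16, 11, 11, 1].
With 6 cycles on 391 points, sign = (−1)^{391−6} = -1.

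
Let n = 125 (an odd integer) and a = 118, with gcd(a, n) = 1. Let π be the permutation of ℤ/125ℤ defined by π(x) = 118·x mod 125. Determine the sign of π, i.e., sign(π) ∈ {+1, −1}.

Orbit of 24 under x↦118x: [24, 82, 51, 18, 124, 7, 76]… (length divides ord_125(118)).
12 cycles of lengths [20, 20, 20, 20, 20, 4, 4, 4, 4, 4, 4, 1].
n − c = 125 − 12 = 113; sign = (−1)^113 = -1.
Via Zolotarev, sign(π_{118}) = (118|125) = -1.

-1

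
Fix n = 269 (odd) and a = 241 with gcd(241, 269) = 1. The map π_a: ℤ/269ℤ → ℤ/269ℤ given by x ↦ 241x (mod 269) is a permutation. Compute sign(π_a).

Start at x=181: 181 → 43 → 141 → 87 → 254 → 151 → 76 → … (one orbit).
Cycle type of π: 268 + 1; total 2 cycles.
With 2 cycles on 269 points, sign = (−1)^{269−2} = -1.

-1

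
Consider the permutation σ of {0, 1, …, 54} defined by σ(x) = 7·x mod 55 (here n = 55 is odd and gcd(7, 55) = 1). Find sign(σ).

+1

Start at x=8: 8 → 1 → 7 → 49 → 13 → 36 → 32 → … (one orbit).
The orbit structure of x ↦ 7x mod 55: 5 orbits of sizes [20, 20, 10, 4, 1].
Σ(ℓ_i−1) = 55−5 = 50; sign = (−1)^50 = +1.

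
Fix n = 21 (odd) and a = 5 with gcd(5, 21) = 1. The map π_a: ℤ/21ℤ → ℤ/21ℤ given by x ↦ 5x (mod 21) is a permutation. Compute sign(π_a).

+1

Trace 16: π^k(16) = [16, 17, 1, 5, 4, 20] for k=0..5.
Cycle type of π: 6×3 + 2 + 1; total 5 cycles.
21 − 5 = 16 transpositions; sign(π) = (−1)^16 = +1.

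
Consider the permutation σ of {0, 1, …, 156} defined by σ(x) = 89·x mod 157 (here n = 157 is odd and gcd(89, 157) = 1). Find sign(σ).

+1

Orbit of 30 under x↦89x: [30, 1, 89, 71, 39, 17, 100]… (length divides ord_157(89)).
5 cycles of lengths [39, 39, 39, 39, 1].
With 5 cycles on 157 points, sign = (−1)^{157−5} = +1.
Zolotarev: (89|157) = +1, matching the cycle-count sign.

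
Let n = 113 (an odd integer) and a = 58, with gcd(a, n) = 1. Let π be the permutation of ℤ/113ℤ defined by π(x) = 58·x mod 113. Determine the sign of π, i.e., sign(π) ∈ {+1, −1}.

-1

Orbit of 89 under x↦58x: [89, 77, 59, 32, 48, 72, 108]… (length divides ord_113(58)).
π_58 has 2 disjoint cycles with lengths [112, 1] on {0,…,112}.
2 cycles on 113: each ℓ→(−1)^(ℓ−1), product (−1)^111 = -1.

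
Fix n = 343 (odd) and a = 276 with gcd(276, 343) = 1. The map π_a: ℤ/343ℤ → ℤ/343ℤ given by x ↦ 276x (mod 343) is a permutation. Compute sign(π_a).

-1

Orbit of 128 under x↦276x: [128, 342, 67, 313, 295, 129, 275]… (length divides ord_343(276)).
Decompose π into cycles: lengths [42, 42, 42, 42, 42, 42, 42, 6, 6, 6, 6, 6, 6, 6, 6, 1] (16 cycles, including the fixed point 0).
With 16 cycles on 343 points, sign = (−1)^{343−16} = -1.
Via Zolotarev, sign(π_{276}) = (276|343) = -1.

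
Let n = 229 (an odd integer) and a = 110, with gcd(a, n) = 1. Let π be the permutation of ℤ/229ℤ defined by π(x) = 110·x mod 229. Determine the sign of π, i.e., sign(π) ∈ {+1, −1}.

-1

Trace 125: π^k(125) = [125, 10, 184, 88, 62, 179, 225] for k=0..6.
2 cycles of lengths [228, 1].
229 − 2 = 227 transpositions; sign(π) = (−1)^227 = -1.
(110|229)_J = -1 (Zolotarev's lemma cross-check).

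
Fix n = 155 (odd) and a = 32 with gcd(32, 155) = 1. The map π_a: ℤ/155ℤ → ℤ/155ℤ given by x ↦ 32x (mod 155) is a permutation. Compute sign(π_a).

Orbit of 94 under x↦32x: [94, 63, 1, 32]… (length divides ord_155(32)).
Decompose π into cycles: lengths [4, 4, 4, 4, 4, 4, 4, 4, 4, 4, 4, 4, 4, 4, 4, 4, 4, 4, 4, 4, 4, 4, 4, 4, 4, 4, 4, 4, 4, 4, 4, 1, 1, 1, 1, 1, 1, 1, 1, 1, 1, 1, 1, 1, 1, 1, 1, 1, 1, 1, 1, 1, 1, 1, 1, 1, 1, 1, 1, 1, 1, 1] (62 cycles, including the fixed point 0).
sign(π) = (−1)^{n − #cycles} = (−1)^{155−62} = (−1)^93 = -1.
Via Zolotarev, sign(π_{32}) = (32|155) = -1.

-1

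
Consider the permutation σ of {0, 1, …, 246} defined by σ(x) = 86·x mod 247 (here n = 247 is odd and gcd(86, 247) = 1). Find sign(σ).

+1

Trace 157: π^k(157) = [157, 164, 25, 174, 144, 34, 207] for k=0..6.
11 cycles of lengths [36, 36, 36, 36, 36, 36, 18, 4, 4, 4, 1].
sign(π) = (−1)^{n − #cycles} = (−1)^{247−11} = (−1)^236 = +1.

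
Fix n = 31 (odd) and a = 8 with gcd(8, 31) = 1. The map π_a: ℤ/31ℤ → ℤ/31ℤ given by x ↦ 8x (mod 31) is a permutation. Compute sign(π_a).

Trace 8: π^k(8) = [8, 2, 16, 4, 1] for k=0..4.
7 cycles of lengths [5, 5, 5, 5, 5, 5, 1].
31 − 7 = 24 transpositions; sign(π) = (−1)^24 = +1.

+1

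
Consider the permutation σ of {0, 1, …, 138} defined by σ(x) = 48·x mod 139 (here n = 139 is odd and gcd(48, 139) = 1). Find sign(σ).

Start at x=103: 103 → 79 → 39 → 65 → 62 → 57 → 95 → … (one orbit).
Cycle type of π: 46×3 + 1; total 4 cycles.
sign(π) = (−1)^{n − #cycles} = (−1)^{139−4} = (−1)^135 = -1.
Via Zolotarev, sign(π_{48}) = (48|139) = -1.

-1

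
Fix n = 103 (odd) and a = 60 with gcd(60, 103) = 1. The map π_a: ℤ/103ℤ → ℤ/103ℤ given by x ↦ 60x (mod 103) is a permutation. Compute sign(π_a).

+1

Orbit of 93 under x↦60x: [93, 18, 50, 13, 59, 38, 14]… (length divides ord_103(60)).
3 cycles of lengths [51, 51, 1].
103 − 3 = 100 transpositions; sign(π) = (−1)^100 = +1.
Via Zolotarev, sign(π_{60}) = (60|103) = +1.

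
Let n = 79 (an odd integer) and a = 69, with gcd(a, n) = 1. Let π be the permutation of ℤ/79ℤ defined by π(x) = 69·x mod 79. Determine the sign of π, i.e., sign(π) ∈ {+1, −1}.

Start at x=15: 15 → 8 → 78 → 10 → 58 → 52 → 33 → … (one orbit).
Decompose π into cycles: lengths [26, 26, 26, 1] (4 cycles, including the fixed point 0).
With 4 cycles on 79 points, sign = (−1)^{79−4} = -1.
Zolotarev: (69|79) = -1, matching the cycle-count sign.

-1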